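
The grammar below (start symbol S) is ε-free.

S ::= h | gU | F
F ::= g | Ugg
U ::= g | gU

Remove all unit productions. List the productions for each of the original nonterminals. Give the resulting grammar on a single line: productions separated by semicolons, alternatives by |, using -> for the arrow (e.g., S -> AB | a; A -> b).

Unit productions: S->F.
Unit pairs (A ⇒* B via units): (S,F).
S: inherits non-unit rules of {F, S} → Ugg | g | gU | h.
F: inherits non-unit rules of {F} → Ugg | g.
U: inherits non-unit rules of {U} → g | gU.

S -> g | h | gU | Ugg; F -> g | Ugg; U -> g | gU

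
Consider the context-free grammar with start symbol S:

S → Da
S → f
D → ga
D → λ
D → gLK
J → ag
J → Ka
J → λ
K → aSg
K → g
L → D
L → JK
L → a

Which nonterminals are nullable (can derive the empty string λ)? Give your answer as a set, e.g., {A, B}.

{D, J, L}

Directly nullable (have an ε-rule): {D, J}.
L is nullable via L -> D (every symbol on the right is already known nullable).
Not nullable: K, S — each has a terminal in every rule's right-hand side or depends on a non-nullable symbol.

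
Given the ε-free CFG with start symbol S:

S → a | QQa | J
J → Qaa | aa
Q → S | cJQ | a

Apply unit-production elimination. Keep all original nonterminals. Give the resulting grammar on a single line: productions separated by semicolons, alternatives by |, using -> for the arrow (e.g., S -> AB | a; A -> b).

Unit productions: Q->S, S->J.
Unit pairs (A ⇒* B via units): (Q,J), (Q,S), (S,J).
S: inherits non-unit rules of {J, S} → QQa | Qaa | a | aa.
J: inherits non-unit rules of {J} → Qaa | aa.
Q: inherits non-unit rules of {J, Q, S} → QQa | Qaa | a | aa | cJQ.

S -> a | aa | QQa | Qaa; J -> aa | Qaa; Q -> a | aa | QQa | Qaa | cJQ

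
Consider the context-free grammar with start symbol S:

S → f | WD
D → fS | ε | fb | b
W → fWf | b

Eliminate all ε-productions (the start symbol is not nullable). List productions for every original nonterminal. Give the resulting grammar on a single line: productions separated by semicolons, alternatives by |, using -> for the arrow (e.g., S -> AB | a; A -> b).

Nullable set: {D}.
S -> WD: D nullable, giving W | WD.
Drop D -> ε.
Unchanged (no nullable symbols): S -> f; D -> b; D -> fS; D -> fb; W -> b; W -> fWf.

S -> W | f | WD; D -> b | fS | fb; W -> b | fWf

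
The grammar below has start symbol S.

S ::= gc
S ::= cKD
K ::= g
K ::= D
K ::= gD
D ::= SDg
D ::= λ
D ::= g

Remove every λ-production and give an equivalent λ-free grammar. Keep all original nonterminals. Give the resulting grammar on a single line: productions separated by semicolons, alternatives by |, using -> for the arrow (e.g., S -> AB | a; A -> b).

Nullable set: {D, K}.
S -> cKD: K, D nullable, giving c | cD | cK | cKD.
Drop D -> λ.
D -> SDg: D nullable, giving SDg | Sg.
K -> D: D nullable, giving D.
K -> gD: D nullable, giving g | gD.
Unchanged (no nullable symbols): S -> gc; D -> g; K -> g.

S -> c | cD | cK | gc | cKD; D -> g | Sg | SDg; K -> D | g | gD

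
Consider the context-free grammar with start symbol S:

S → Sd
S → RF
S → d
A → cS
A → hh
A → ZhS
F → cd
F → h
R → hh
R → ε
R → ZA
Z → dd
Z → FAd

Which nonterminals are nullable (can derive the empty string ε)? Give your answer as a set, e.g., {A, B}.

{R}

Directly nullable (have an ε-rule): {R}.
Not nullable: A, F, S, Z — each has a terminal in every rule's right-hand side or depends on a non-nullable symbol.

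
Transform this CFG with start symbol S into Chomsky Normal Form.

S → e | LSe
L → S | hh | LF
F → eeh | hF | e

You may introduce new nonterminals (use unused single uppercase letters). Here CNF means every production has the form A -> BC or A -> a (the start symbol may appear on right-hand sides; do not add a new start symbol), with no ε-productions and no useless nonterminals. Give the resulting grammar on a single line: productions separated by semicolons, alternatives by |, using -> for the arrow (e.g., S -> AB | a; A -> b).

No ε-productions.
After unit-elimination: S -> e | LSe; F -> e | hF | eeh; L -> e | LF | hh | LSe.
TERM: introduce A -> e, B -> h and substitute in every rule of length ≥2.
BIN: F -> AAB becomes F -> AC, C -> AB; L -> LSA becomes L -> LD, D -> SA; S -> LSA becomes S -> LE, E -> SA.

S -> e | LE; A -> e; B -> h; C -> AB; D -> SA; E -> SA; F -> e | AC | BF; L -> e | BB | LD | LF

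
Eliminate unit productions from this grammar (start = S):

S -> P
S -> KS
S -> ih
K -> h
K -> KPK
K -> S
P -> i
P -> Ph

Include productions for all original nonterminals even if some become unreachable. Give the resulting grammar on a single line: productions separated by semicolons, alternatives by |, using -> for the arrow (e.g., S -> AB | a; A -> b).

S -> i | KS | Ph | ih; K -> h | i | KS | Ph | ih | KPK; P -> i | Ph

Unit productions: K->S, S->P.
Unit pairs (A ⇒* B via units): (K,P), (K,S), (S,P).
S: inherits non-unit rules of {P, S} → KS | Ph | i | ih.
K: inherits non-unit rules of {K, P, S} → KPK | KS | Ph | h | i | ih.
P: inherits non-unit rules of {P} → Ph | i.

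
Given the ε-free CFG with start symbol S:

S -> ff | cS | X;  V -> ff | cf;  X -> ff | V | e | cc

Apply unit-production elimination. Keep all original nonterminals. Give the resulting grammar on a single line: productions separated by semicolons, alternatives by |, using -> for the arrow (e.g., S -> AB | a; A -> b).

Unit productions: S->X, X->V.
Unit pairs (A ⇒* B via units): (S,V), (S,X), (X,V).
S: inherits non-unit rules of {S, V, X} → cS | cc | cf | e | ff.
V: inherits non-unit rules of {V} → cf | ff.
X: inherits non-unit rules of {V, X} → cc | cf | e | ff.

S -> e | cS | cc | cf | ff; V -> cf | ff; X -> e | cc | cf | ff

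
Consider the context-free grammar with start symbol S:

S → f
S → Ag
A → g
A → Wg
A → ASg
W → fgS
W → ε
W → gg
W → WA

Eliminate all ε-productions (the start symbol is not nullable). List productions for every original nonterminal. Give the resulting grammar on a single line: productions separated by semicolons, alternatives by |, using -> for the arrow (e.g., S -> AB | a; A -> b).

Nullable set: {W}.
A -> Wg: W nullable, giving Wg | g.
Drop W -> ε.
W -> WA: W nullable, giving A | WA.
Unchanged (no nullable symbols): S -> Ag; S -> f; A -> ASg; A -> g; W -> fgS; W -> gg.

S -> f | Ag; A -> g | Wg | ASg; W -> A | WA | gg | fgS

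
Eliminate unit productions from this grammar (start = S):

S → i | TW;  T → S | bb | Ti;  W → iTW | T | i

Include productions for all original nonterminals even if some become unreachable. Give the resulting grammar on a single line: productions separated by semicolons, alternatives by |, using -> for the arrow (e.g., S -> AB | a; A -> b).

S -> i | TW; T -> i | TW | Ti | bb; W -> i | TW | Ti | bb | iTW

Unit productions: T->S, W->T.
Unit pairs (A ⇒* B via units): (T,S), (W,S), (W,T).
S: inherits non-unit rules of {S} → TW | i.
T: inherits non-unit rules of {S, T} → TW | Ti | bb | i.
W: inherits non-unit rules of {S, T, W} → TW | Ti | bb | i | iTW.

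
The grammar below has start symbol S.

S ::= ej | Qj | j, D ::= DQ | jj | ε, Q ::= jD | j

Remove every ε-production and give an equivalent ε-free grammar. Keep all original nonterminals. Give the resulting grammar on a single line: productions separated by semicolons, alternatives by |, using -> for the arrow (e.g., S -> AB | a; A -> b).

S -> j | Qj | ej; D -> Q | DQ | jj; Q -> j | jD

Nullable set: {D}.
Drop D -> ε.
D -> DQ: D nullable, giving DQ | Q.
Q -> jD: D nullable, giving j | jD.
Unchanged (no nullable symbols): S -> Qj; S -> ej; S -> j; D -> jj; Q -> j.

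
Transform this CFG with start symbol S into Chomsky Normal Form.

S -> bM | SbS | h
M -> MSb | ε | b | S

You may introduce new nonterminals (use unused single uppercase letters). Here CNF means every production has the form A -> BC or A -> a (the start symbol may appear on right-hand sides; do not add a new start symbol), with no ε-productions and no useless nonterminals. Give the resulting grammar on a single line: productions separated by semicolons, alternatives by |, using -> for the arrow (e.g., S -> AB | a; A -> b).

Nullable: {M}; after ε-elimination: S -> b | h | bM | SbS; M -> S | b | Sb | MSb.
After unit-elimination: S -> b | h | bM | SbS; M -> b | h | Sb | bM | MSb | SbS.
TERM: introduce A -> b and substitute in every rule of length ≥2.
BIN: M -> MSA becomes M -> MB, B -> SA; M -> SAS becomes M -> SC, C -> AS; S -> SAS becomes S -> SD, D -> AS.

S -> b | h | AM | SD; A -> b; B -> SA; C -> AS; D -> AS; M -> b | h | AM | MB | SA | SC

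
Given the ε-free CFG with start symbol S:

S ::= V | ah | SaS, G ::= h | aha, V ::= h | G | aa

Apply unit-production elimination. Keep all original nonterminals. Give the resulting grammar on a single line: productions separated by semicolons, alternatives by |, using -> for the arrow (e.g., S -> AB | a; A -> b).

S -> h | aa | ah | SaS | aha; G -> h | aha; V -> h | aa | aha

Unit productions: S->V, V->G.
Unit pairs (A ⇒* B via units): (S,G), (S,V), (V,G).
S: inherits non-unit rules of {G, S, V} → SaS | aa | ah | aha | h.
G: inherits non-unit rules of {G} → aha | h.
V: inherits non-unit rules of {G, V} → aa | aha | h.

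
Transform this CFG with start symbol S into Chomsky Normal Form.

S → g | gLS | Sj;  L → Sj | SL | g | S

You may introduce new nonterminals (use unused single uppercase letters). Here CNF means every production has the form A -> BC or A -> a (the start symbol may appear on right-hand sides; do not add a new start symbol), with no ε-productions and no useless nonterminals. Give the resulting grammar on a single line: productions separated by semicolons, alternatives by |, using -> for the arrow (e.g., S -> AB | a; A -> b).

No ε-productions.
After unit-elimination: S -> g | Sj | gLS; L -> g | SL | Sj | gLS.
TERM: introduce B -> g, A -> j and substitute in every rule of length ≥2.
BIN: L -> BLS becomes L -> BC, C -> LS; S -> BLS becomes S -> BD, D -> LS.

S -> g | BD | SA; A -> j; B -> g; C -> LS; D -> LS; L -> g | BC | SA | SL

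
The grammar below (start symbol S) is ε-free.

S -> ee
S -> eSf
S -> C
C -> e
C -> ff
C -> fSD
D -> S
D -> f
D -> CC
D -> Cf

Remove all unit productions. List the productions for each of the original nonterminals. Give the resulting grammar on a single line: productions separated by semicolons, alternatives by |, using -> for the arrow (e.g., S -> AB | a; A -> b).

Unit productions: D->S, S->C.
Unit pairs (A ⇒* B via units): (D,C), (D,S), (S,C).
S: inherits non-unit rules of {C, S} → e | eSf | ee | fSD | ff.
C: inherits non-unit rules of {C} → e | fSD | ff.
D: inherits non-unit rules of {C, D, S} → CC | Cf | e | eSf | ee | f | fSD | ff.

S -> e | ee | ff | eSf | fSD; C -> e | ff | fSD; D -> e | f | CC | Cf | ee | ff | eSf | fSD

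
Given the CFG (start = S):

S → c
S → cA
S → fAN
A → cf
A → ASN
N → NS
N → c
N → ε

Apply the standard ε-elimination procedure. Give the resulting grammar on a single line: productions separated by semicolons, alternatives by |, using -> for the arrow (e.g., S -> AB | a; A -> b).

Nullable set: {N}.
S -> fAN: N nullable, giving fA | fAN.
A -> ASN: N nullable, giving AS | ASN.
Drop N -> ε.
N -> NS: N nullable, giving NS | S.
Unchanged (no nullable symbols): S -> c; S -> cA; A -> cf; N -> c.

S -> c | cA | fA | fAN; A -> AS | cf | ASN; N -> S | c | NS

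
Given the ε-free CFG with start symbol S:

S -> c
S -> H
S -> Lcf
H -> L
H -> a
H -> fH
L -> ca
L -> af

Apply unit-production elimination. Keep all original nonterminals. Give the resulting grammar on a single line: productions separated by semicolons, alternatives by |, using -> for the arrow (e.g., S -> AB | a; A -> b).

S -> a | c | af | ca | fH | Lcf; H -> a | af | ca | fH; L -> af | ca

Unit productions: H->L, S->H.
Unit pairs (A ⇒* B via units): (H,L), (S,H), (S,L).
S: inherits non-unit rules of {H, L, S} → Lcf | a | af | c | ca | fH.
H: inherits non-unit rules of {H, L} → a | af | ca | fH.
L: inherits non-unit rules of {L} → af | ca.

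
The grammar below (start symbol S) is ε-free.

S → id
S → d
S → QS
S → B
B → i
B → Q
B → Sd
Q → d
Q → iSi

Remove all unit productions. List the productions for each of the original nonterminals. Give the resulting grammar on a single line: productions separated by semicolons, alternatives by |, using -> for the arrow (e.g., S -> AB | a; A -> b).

S -> d | i | QS | Sd | id | iSi; B -> d | i | Sd | iSi; Q -> d | iSi

Unit productions: B->Q, S->B.
Unit pairs (A ⇒* B via units): (B,Q), (S,B), (S,Q).
S: inherits non-unit rules of {B, Q, S} → QS | Sd | d | i | iSi | id.
B: inherits non-unit rules of {B, Q} → Sd | d | i | iSi.
Q: inherits non-unit rules of {Q} → d | iSi.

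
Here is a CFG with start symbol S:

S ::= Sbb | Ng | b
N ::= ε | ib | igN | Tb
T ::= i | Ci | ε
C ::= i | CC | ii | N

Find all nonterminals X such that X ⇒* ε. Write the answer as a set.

{C, N, T}

Directly nullable (have an ε-rule): {N, T}.
C is nullable via C -> N (every symbol on the right is already known nullable).
Not nullable: S — each has a terminal in every rule's right-hand side or depends on a non-nullable symbol.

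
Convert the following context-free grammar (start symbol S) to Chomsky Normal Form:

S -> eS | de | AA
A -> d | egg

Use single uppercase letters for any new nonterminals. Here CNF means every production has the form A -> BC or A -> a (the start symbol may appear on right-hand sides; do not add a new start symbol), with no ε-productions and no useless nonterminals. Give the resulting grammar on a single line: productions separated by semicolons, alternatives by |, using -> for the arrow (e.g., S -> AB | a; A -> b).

S -> AA | BS | DB; A -> d | BE; B -> e; C -> g; D -> d; E -> CC

No ε-productions.
No unit productions to eliminate.
TERM: introduce D -> d, B -> e, C -> g and substitute in every rule of length ≥2.
BIN: A -> BCC becomes A -> BE, E -> CC.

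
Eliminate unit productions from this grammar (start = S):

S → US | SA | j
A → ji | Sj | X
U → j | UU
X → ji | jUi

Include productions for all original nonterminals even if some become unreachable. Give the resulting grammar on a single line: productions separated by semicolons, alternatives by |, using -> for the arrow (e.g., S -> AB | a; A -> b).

S -> j | SA | US; A -> Sj | ji | jUi; U -> j | UU; X -> ji | jUi

Unit productions: A->X.
Unit pairs (A ⇒* B via units): (A,X).
S: inherits non-unit rules of {S} → SA | US | j.
A: inherits non-unit rules of {A, X} → Sj | jUi | ji.
U: inherits non-unit rules of {U} → UU | j.
X: inherits non-unit rules of {X} → jUi | ji.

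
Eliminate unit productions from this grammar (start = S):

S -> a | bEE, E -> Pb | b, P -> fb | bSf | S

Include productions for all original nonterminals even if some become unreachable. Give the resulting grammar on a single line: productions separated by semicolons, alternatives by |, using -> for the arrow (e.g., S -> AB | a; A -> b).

S -> a | bEE; E -> b | Pb; P -> a | fb | bEE | bSf

Unit productions: P->S.
Unit pairs (A ⇒* B via units): (P,S).
S: inherits non-unit rules of {S} → a | bEE.
E: inherits non-unit rules of {E} → Pb | b.
P: inherits non-unit rules of {P, S} → a | bEE | bSf | fb.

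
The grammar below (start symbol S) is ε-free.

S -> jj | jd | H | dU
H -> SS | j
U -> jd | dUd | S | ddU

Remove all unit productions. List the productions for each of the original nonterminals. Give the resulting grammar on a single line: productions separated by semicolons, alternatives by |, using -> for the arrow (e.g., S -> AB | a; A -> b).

S -> j | SS | dU | jd | jj; H -> j | SS; U -> j | SS | dU | jd | jj | dUd | ddU

Unit productions: S->H, U->S.
Unit pairs (A ⇒* B via units): (S,H), (U,H), (U,S).
S: inherits non-unit rules of {H, S} → SS | dU | j | jd | jj.
H: inherits non-unit rules of {H} → SS | j.
U: inherits non-unit rules of {H, S, U} → SS | dU | dUd | ddU | j | jd | jj.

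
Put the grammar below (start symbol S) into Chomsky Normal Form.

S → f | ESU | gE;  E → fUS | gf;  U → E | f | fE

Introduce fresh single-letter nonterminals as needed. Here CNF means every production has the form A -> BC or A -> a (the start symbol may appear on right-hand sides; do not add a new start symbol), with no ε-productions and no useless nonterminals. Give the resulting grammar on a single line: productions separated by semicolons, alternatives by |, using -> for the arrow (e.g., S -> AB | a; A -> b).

No ε-productions.
After unit-elimination: S -> f | gE | ESU; E -> gf | fUS; U -> f | fE | gf | fUS.
TERM: introduce A -> f, B -> g and substitute in every rule of length ≥2.
BIN: E -> AUS becomes E -> AC, C -> US; S -> ESU becomes S -> ED, D -> SU; U -> AUS becomes U -> AF, F -> US.

S -> f | BE | ED; A -> f; B -> g; C -> US; D -> SU; E -> AC | BA; F -> US; U -> f | AE | AF | BA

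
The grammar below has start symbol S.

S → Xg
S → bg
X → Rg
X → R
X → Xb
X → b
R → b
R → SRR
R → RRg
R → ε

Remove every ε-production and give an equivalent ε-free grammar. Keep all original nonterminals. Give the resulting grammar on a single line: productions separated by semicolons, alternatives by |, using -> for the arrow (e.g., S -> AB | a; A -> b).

S -> g | Xg | bg; R -> S | b | g | Rg | SR | RRg | SRR; X -> R | b | g | Rg | Xb

Nullable set: {R, X}.
S -> Xg: X nullable, giving Xg | g.
Drop R -> ε.
R -> RRg: R, R nullable, giving RRg | Rg | g.
R -> SRR: R, R nullable, giving S | SR | SRR.
X -> R: R nullable, giving R.
X -> Rg: R nullable, giving Rg | g.
X -> Xb: X nullable, giving Xb | b.
Unchanged (no nullable symbols): S -> bg; R -> b; X -> b.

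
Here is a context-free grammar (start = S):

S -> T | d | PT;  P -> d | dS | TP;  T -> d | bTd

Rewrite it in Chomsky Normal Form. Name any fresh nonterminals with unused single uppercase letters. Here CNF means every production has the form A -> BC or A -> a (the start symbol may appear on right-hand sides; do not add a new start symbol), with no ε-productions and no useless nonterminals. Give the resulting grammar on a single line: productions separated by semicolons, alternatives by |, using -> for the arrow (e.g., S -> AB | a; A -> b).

No ε-productions.
After unit-elimination: S -> d | PT | bTd; P -> d | TP | dS; T -> d | bTd.
TERM: introduce B -> b, A -> d and substitute in every rule of length ≥2.
BIN: S -> BTA becomes S -> BC, C -> TA; T -> BTA becomes T -> BD, D -> TA.

S -> d | BC | PT; A -> d; B -> b; C -> TA; D -> TA; P -> d | AS | TP; T -> d | BD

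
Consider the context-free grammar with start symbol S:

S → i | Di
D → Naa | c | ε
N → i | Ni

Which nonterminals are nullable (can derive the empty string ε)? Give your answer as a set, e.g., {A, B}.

{D}

Directly nullable (have an ε-rule): {D}.
Not nullable: N, S — each has a terminal in every rule's right-hand side or depends on a non-nullable symbol.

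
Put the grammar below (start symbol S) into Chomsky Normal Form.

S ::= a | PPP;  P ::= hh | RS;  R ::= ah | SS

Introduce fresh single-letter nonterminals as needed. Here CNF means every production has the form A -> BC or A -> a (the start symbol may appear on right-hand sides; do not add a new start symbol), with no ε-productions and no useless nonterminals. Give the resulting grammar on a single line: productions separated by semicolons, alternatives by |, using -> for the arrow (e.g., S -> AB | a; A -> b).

S -> a | PC; A -> h; B -> a; C -> PP; P -> AA | RS; R -> BA | SS

No ε-productions.
No unit productions to eliminate.
TERM: introduce B -> a, A -> h and substitute in every rule of length ≥2.
BIN: S -> PPP becomes S -> PC, C -> PP.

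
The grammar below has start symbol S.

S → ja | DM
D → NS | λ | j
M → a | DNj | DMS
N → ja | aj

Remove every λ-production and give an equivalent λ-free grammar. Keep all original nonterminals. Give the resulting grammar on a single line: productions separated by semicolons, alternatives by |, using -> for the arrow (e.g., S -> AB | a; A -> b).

Nullable set: {D}.
S -> DM: D nullable, giving DM | M.
Drop D -> λ.
M -> DMS: D nullable, giving DMS | MS.
M -> DNj: D nullable, giving DNj | Nj.
Unchanged (no nullable symbols): S -> ja; D -> NS; D -> j; M -> a; N -> aj; N -> ja.

S -> M | DM | ja; D -> j | NS; M -> a | MS | Nj | DMS | DNj; N -> aj | ja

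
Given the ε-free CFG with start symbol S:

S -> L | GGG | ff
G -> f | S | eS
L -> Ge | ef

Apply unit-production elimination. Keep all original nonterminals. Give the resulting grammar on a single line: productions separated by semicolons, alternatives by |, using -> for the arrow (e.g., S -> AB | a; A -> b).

Unit productions: G->S, S->L.
Unit pairs (A ⇒* B via units): (G,L), (G,S), (S,L).
S: inherits non-unit rules of {L, S} → GGG | Ge | ef | ff.
G: inherits non-unit rules of {G, L, S} → GGG | Ge | eS | ef | f | ff.
L: inherits non-unit rules of {L} → Ge | ef.

S -> Ge | ef | ff | GGG; G -> f | Ge | eS | ef | ff | GGG; L -> Ge | ef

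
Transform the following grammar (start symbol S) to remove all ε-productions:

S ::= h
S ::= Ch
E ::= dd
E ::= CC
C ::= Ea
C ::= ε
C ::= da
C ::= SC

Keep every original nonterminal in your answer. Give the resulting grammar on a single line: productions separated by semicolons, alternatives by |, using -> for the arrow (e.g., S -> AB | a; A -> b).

S -> h | Ch; C -> S | a | Ea | SC | da; E -> C | CC | dd

Nullable set: {C, E}.
S -> Ch: C nullable, giving Ch | h.
Drop C -> ε.
C -> Ea: E nullable, giving Ea | a.
C -> SC: C nullable, giving S | SC.
E -> CC: C, C nullable, giving C | CC.
Unchanged (no nullable symbols): S -> h; C -> da; E -> dd.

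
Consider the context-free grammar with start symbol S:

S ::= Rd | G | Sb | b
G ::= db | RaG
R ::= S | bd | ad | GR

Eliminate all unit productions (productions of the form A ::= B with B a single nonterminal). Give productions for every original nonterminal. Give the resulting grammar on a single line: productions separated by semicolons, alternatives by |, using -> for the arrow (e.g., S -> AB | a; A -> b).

Unit productions: R->S, S->G.
Unit pairs (A ⇒* B via units): (R,G), (R,S), (S,G).
S: inherits non-unit rules of {G, S} → RaG | Rd | Sb | b | db.
G: inherits non-unit rules of {G} → RaG | db.
R: inherits non-unit rules of {G, R, S} → GR | RaG | Rd | Sb | ad | b | bd | db.

S -> b | Rd | Sb | db | RaG; G -> db | RaG; R -> b | GR | Rd | Sb | ad | bd | db | RaG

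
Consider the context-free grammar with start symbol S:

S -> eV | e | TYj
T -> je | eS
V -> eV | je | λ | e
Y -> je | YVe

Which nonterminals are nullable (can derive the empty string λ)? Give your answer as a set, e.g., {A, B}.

{V}

Directly nullable (have an ε-rule): {V}.
Not nullable: S, T, Y — each has a terminal in every rule's right-hand side or depends on a non-nullable symbol.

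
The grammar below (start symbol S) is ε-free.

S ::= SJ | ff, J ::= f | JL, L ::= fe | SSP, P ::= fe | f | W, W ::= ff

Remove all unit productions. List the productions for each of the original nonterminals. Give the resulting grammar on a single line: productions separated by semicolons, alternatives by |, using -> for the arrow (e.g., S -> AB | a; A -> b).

Unit productions: P->W.
Unit pairs (A ⇒* B via units): (P,W).
S: inherits non-unit rules of {S} → SJ | ff.
J: inherits non-unit rules of {J} → JL | f.
L: inherits non-unit rules of {L} → SSP | fe.
P: inherits non-unit rules of {P, W} → f | fe | ff.
W: inherits non-unit rules of {W} → ff.

S -> SJ | ff; J -> f | JL; L -> fe | SSP; P -> f | fe | ff; W -> ff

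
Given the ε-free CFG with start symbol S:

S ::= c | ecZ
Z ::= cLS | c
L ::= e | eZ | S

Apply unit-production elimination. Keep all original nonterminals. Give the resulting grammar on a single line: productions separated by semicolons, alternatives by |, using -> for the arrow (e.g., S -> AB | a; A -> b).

S -> c | ecZ; L -> c | e | eZ | ecZ; Z -> c | cLS

Unit productions: L->S.
Unit pairs (A ⇒* B via units): (L,S).
S: inherits non-unit rules of {S} → c | ecZ.
L: inherits non-unit rules of {L, S} → c | e | eZ | ecZ.
Z: inherits non-unit rules of {Z} → c | cLS.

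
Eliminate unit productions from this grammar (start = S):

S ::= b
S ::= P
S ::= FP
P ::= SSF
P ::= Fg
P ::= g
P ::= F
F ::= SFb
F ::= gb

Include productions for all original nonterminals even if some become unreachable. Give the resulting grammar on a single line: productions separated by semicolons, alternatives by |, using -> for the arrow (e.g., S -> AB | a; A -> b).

Unit productions: P->F, S->P.
Unit pairs (A ⇒* B via units): (P,F), (S,F), (S,P).
S: inherits non-unit rules of {F, P, S} → FP | Fg | SFb | SSF | b | g | gb.
F: inherits non-unit rules of {F} → SFb | gb.
P: inherits non-unit rules of {F, P} → Fg | SFb | SSF | g | gb.

S -> b | g | FP | Fg | gb | SFb | SSF; F -> gb | SFb; P -> g | Fg | gb | SFb | SSF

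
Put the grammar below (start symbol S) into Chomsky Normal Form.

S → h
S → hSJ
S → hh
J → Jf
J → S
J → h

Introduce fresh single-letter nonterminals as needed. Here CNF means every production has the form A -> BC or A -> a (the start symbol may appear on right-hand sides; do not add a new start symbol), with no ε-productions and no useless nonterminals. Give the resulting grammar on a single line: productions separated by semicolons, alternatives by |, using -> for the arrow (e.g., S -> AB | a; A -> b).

S -> h | BB | BD; A -> f; B -> h; C -> SJ; D -> SJ; J -> h | BB | BC | JA

No ε-productions.
After unit-elimination: S -> h | hh | hSJ; J -> h | Jf | hh | hSJ.
TERM: introduce A -> f, B -> h and substitute in every rule of length ≥2.
BIN: J -> BSJ becomes J -> BC, C -> SJ; S -> BSJ becomes S -> BD, D -> SJ.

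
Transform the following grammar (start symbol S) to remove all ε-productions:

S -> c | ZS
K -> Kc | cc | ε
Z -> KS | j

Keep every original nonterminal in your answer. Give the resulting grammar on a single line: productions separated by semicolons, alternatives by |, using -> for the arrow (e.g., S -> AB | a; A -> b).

S -> c | ZS; K -> c | Kc | cc; Z -> S | j | KS

Nullable set: {K}.
Drop K -> ε.
K -> Kc: K nullable, giving Kc | c.
Z -> KS: K nullable, giving KS | S.
Unchanged (no nullable symbols): S -> ZS; S -> c; K -> cc; Z -> j.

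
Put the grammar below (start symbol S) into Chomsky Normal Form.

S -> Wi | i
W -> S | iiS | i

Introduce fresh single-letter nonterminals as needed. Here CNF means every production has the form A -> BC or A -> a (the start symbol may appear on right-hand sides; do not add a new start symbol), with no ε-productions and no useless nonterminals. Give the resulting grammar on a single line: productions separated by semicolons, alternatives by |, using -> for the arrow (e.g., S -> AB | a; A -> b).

No ε-productions.
After unit-elimination: S -> i | Wi; W -> i | Wi | iiS.
TERM: introduce A -> i and substitute in every rule of length ≥2.
BIN: W -> AAS becomes W -> AB, B -> AS.

S -> i | WA; A -> i; B -> AS; W -> i | AB | WA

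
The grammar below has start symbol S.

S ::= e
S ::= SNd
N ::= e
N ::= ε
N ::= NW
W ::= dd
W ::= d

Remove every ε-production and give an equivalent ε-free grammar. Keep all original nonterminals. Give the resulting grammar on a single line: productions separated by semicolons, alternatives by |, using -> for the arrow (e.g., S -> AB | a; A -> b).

Nullable set: {N}.
S -> SNd: N nullable, giving SNd | Sd.
Drop N -> ε.
N -> NW: N nullable, giving NW | W.
Unchanged (no nullable symbols): S -> e; N -> e; W -> d; W -> dd.

S -> e | Sd | SNd; N -> W | e | NW; W -> d | dd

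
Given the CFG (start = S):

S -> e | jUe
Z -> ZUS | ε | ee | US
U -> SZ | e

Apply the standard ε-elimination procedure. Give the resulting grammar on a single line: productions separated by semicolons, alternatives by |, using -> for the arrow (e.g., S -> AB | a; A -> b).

Nullable set: {Z}.
U -> SZ: Z nullable, giving S | SZ.
Drop Z -> ε.
Z -> ZUS: Z nullable, giving US | ZUS.
Unchanged (no nullable symbols): S -> e; S -> jUe; U -> e; Z -> US; Z -> ee.

S -> e | jUe; U -> S | e | SZ; Z -> US | ee | ZUS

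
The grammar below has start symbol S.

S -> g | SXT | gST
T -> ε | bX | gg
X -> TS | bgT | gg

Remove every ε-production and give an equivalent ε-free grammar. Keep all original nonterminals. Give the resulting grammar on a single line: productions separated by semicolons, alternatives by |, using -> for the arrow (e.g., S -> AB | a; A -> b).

Nullable set: {T}.
S -> SXT: T nullable, giving SX | SXT.
S -> gST: T nullable, giving gS | gST.
Drop T -> ε.
X -> TS: T nullable, giving S | TS.
X -> bgT: T nullable, giving bg | bgT.
Unchanged (no nullable symbols): S -> g; T -> bX; T -> gg; X -> gg.

S -> g | SX | gS | SXT | gST; T -> bX | gg; X -> S | TS | bg | gg | bgT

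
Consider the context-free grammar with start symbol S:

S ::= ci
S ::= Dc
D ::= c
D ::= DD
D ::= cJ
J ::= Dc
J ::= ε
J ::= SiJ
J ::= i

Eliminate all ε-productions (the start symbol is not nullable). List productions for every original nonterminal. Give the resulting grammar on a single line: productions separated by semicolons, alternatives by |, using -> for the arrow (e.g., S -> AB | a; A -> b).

Nullable set: {J}.
D -> cJ: J nullable, giving c | cJ.
Drop J -> ε.
J -> SiJ: J nullable, giving Si | SiJ.
Unchanged (no nullable symbols): S -> Dc; S -> ci; D -> DD; D -> c; J -> Dc; J -> i.

S -> Dc | ci; D -> c | DD | cJ; J -> i | Dc | Si | SiJ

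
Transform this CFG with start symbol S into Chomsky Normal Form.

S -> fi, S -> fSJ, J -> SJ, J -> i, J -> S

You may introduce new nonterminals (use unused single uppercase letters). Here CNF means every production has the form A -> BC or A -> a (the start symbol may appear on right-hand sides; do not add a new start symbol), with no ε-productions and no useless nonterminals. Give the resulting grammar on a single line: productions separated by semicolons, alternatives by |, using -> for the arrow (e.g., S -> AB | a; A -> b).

S -> AB | AD; A -> f; B -> i; C -> SJ; D -> SJ; J -> i | AB | AC | SJ

No ε-productions.
After unit-elimination: S -> fi | fSJ; J -> i | SJ | fi | fSJ.
TERM: introduce A -> f, B -> i and substitute in every rule of length ≥2.
BIN: J -> ASJ becomes J -> AC, C -> SJ; S -> ASJ becomes S -> AD, D -> SJ.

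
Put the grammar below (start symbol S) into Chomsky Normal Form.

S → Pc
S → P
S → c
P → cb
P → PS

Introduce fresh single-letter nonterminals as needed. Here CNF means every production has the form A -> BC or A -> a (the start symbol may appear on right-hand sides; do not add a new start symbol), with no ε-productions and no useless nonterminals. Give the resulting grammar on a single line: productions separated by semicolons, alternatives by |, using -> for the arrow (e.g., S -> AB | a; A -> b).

No ε-productions.
After unit-elimination: S -> c | PS | Pc | cb; P -> PS | cb.
TERM: introduce B -> b, A -> c and substitute in every rule of length ≥2.

S -> c | AB | PA | PS; A -> c; B -> b; P -> AB | PS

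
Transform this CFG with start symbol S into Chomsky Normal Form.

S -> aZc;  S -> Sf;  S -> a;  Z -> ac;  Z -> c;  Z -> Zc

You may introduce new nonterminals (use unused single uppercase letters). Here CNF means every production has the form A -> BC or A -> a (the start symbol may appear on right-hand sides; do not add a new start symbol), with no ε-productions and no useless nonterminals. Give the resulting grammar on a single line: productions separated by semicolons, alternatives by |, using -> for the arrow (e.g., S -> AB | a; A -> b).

No ε-productions.
No unit productions to eliminate.
TERM: introduce B -> a, C -> c, A -> f and substitute in every rule of length ≥2.
BIN: S -> BZC becomes S -> BD, D -> ZC.

S -> a | BD | SA; A -> f; B -> a; C -> c; D -> ZC; Z -> c | BC | ZC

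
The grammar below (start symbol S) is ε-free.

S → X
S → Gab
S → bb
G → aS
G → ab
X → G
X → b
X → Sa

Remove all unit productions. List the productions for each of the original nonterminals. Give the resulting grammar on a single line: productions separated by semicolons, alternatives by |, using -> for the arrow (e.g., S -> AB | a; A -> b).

Unit productions: S->X, X->G.
Unit pairs (A ⇒* B via units): (S,G), (S,X), (X,G).
S: inherits non-unit rules of {G, S, X} → Gab | Sa | aS | ab | b | bb.
G: inherits non-unit rules of {G} → aS | ab.
X: inherits non-unit rules of {G, X} → Sa | aS | ab | b.

S -> b | Sa | aS | ab | bb | Gab; G -> aS | ab; X -> b | Sa | aS | ab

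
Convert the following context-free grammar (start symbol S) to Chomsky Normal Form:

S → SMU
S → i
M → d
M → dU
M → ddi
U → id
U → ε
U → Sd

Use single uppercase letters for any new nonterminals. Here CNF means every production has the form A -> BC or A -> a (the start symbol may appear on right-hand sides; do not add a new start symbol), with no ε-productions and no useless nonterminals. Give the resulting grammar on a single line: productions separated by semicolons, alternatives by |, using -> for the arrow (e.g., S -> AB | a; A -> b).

S -> i | SD | SM; A -> d; B -> i; C -> AB; D -> MU; M -> d | AC | AU; U -> BA | SA

Nullable: {U}; after ε-elimination: S -> i | SM | SMU; M -> d | dU | ddi; U -> Sd | id.
No unit productions to eliminate.
TERM: introduce A -> d, B -> i and substitute in every rule of length ≥2.
BIN: M -> AAB becomes M -> AC, C -> AB; S -> SMU becomes S -> SD, D -> MU.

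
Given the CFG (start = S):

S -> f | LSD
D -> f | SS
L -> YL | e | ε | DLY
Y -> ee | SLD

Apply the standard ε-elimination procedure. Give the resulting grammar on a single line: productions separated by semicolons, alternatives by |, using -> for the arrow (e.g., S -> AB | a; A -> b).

S -> f | SD | LSD; D -> f | SS; L -> Y | e | DY | YL | DLY; Y -> SD | ee | SLD

Nullable set: {L}.
S -> LSD: L nullable, giving LSD | SD.
Drop L -> ε.
L -> DLY: L nullable, giving DLY | DY.
L -> YL: L nullable, giving Y | YL.
Y -> SLD: L nullable, giving SD | SLD.
Unchanged (no nullable symbols): S -> f; D -> SS; D -> f; L -> e; Y -> ee.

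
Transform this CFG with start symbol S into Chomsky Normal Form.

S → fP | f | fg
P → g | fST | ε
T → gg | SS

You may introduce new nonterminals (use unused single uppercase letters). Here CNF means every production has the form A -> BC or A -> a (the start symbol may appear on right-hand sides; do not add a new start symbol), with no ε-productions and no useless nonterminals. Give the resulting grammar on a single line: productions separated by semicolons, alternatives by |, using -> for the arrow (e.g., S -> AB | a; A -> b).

S -> f | AB | AP; A -> f; B -> g; C -> ST; P -> g | AC; T -> BB | SS

Nullable: {P}; after ε-elimination: S -> f | fP | fg; P -> g | fST; T -> SS | gg.
No unit productions to eliminate.
TERM: introduce A -> f, B -> g and substitute in every rule of length ≥2.
BIN: P -> AST becomes P -> AC, C -> ST.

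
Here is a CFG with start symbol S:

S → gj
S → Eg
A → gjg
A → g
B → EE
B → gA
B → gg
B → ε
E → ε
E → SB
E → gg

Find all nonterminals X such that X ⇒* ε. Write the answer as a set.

{B, E}

Directly nullable (have an ε-rule): {B, E}.
Not nullable: A, S — each has a terminal in every rule's right-hand side or depends on a non-nullable symbol.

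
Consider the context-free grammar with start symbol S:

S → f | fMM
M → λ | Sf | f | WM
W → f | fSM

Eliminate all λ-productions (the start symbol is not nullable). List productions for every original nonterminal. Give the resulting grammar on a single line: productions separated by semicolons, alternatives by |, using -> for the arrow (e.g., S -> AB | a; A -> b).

Nullable set: {M}.
S -> fMM: M, M nullable, giving f | fM | fMM.
Drop M -> λ.
M -> WM: M nullable, giving W | WM.
W -> fSM: M nullable, giving fS | fSM.
Unchanged (no nullable symbols): S -> f; M -> Sf; M -> f; W -> f.

S -> f | fM | fMM; M -> W | f | Sf | WM; W -> f | fS | fSM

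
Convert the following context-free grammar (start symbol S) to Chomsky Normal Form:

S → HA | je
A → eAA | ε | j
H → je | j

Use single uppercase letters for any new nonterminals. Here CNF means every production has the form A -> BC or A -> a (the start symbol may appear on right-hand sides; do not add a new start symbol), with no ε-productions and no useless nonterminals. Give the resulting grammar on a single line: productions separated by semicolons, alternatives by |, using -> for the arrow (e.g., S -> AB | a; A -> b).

Nullable: {A}; after ε-elimination: S -> H | HA | je; A -> e | j | eA | eAA; H -> j | je.
After unit-elimination: S -> j | HA | je; A -> e | j | eA | eAA; H -> j | je.
TERM: introduce B -> e, C -> j and substitute in every rule of length ≥2.
BIN: A -> BAA becomes A -> BD, D -> AA.

S -> j | CB | HA; A -> e | j | BA | BD; B -> e; C -> j; D -> AA; H -> j | CB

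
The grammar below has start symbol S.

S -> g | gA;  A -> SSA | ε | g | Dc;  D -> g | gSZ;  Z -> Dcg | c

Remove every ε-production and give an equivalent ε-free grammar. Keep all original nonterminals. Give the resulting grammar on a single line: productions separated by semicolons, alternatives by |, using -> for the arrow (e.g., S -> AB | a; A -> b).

Nullable set: {A}.
S -> gA: A nullable, giving g | gA.
Drop A -> ε.
A -> SSA: A nullable, giving SS | SSA.
Unchanged (no nullable symbols): S -> g; A -> Dc; A -> g; D -> g; D -> gSZ; Z -> Dcg; Z -> c.

S -> g | gA; A -> g | Dc | SS | SSA; D -> g | gSZ; Z -> c | Dcg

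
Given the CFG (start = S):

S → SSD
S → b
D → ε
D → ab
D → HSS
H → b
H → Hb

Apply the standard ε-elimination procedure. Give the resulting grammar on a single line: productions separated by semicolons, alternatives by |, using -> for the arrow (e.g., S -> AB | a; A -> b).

Nullable set: {D}.
S -> SSD: D nullable, giving SS | SSD.
Drop D -> ε.
Unchanged (no nullable symbols): S -> b; D -> HSS; D -> ab; H -> Hb; H -> b.

S -> b | SS | SSD; D -> ab | HSS; H -> b | Hb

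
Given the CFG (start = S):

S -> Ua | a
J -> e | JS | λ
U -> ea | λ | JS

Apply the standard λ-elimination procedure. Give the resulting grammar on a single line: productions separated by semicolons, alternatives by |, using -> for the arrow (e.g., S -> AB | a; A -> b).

S -> a | Ua; J -> S | e | JS; U -> S | JS | ea

Nullable set: {J, U}.
S -> Ua: U nullable, giving Ua | a.
Drop J -> λ.
J -> JS: J nullable, giving JS | S.
Drop U -> λ.
U -> JS: J nullable, giving JS | S.
Unchanged (no nullable symbols): S -> a; J -> e; U -> ea.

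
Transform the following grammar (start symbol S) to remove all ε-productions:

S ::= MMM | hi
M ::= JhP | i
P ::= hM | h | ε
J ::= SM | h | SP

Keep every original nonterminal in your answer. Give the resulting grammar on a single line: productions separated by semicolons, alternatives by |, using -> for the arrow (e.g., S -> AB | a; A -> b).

Nullable set: {P}.
J -> SP: P nullable, giving S | SP.
M -> JhP: P nullable, giving Jh | JhP.
Drop P -> ε.
Unchanged (no nullable symbols): S -> MMM; S -> hi; J -> SM; J -> h; M -> i; P -> h; P -> hM.

S -> hi | MMM; J -> S | h | SM | SP; M -> i | Jh | JhP; P -> h | hM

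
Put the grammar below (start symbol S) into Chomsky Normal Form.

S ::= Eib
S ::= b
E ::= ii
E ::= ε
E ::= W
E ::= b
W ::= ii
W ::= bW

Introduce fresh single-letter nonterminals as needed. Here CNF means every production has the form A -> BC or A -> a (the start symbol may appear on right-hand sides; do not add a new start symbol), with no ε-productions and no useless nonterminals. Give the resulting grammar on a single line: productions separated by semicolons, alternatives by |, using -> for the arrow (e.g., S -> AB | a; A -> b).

Nullable: {E}; after ε-elimination: S -> b | ib | Eib; E -> W | b | ii; W -> bW | ii.
After unit-elimination: S -> b | ib | Eib; E -> b | bW | ii; W -> bW | ii.
TERM: introduce A -> b, B -> i and substitute in every rule of length ≥2.
BIN: S -> EBA becomes S -> EC, C -> BA.

S -> b | BA | EC; A -> b; B -> i; C -> BA; E -> b | AW | BB; W -> AW | BB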